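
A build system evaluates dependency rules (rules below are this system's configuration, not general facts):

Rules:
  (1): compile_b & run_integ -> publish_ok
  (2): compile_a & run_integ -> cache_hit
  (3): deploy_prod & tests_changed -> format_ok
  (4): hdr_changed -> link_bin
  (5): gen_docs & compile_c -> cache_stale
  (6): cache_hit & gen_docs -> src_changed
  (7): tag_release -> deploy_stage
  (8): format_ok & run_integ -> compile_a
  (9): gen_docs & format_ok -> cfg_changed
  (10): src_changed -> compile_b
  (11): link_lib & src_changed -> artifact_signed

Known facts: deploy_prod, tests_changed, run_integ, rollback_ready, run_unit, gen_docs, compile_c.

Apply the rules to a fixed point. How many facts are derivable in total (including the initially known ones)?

15

[1] (3) [deploy_prod & tests_changed -> format_ok]; (5) [gen_docs & compile_c -> cache_stale]. ⇒ new: format_ok, cache_stale.
[2] (8) [format_ok & run_integ -> compile_a]; (9) [gen_docs & format_ok -> cfg_changed]. ⇒ new: compile_a, cfg_changed.
[3] (2) [compile_a & run_integ -> cache_hit]. ⇒ new: cache_hit.
[4] (6) [cache_hit & gen_docs -> src_changed]. ⇒ new: src_changed.
[5] (10) [src_changed -> compile_b]. ⇒ new: compile_b.
[6] (1) [compile_b & run_integ -> publish_ok]. ⇒ new: publish_ok.
Closure: {cache_hit, cache_stale, cfg_changed, compile_a, compile_b, compile_c, deploy_prod, format_ok, gen_docs, publish_ok, rollback_ready, run_integ, run_unit, src_changed, tests_changed} — 15 facts.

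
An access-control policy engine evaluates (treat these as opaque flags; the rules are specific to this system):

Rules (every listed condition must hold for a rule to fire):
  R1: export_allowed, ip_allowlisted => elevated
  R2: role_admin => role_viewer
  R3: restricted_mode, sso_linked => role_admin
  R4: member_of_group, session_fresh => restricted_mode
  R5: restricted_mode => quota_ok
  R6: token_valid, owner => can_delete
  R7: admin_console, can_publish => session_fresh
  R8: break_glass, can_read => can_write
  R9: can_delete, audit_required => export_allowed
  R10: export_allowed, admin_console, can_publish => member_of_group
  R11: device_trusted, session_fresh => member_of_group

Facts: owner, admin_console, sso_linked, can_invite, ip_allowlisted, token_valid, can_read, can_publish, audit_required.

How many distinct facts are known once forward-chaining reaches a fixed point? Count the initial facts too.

Round 1 — R6, R7, derive can_delete, session_fresh.
Round 2 — R9, derive export_allowed.
Round 3 — R1, R10, derive elevated, member_of_group.
Round 4 — R4, derive restricted_mode.
Round 5 — R3, R5, derive role_admin, quota_ok.
Round 6 — R2, derive role_viewer.
Closure: {admin_console, audit_required, can_delete, can_invite, can_publish, can_read, elevated, export_allowed, ip_allowlisted, member_of_group, owner, quota_ok, restricted_mode, role_admin, role_viewer, session_fresh, sso_linked, token_valid} — 18 facts.

18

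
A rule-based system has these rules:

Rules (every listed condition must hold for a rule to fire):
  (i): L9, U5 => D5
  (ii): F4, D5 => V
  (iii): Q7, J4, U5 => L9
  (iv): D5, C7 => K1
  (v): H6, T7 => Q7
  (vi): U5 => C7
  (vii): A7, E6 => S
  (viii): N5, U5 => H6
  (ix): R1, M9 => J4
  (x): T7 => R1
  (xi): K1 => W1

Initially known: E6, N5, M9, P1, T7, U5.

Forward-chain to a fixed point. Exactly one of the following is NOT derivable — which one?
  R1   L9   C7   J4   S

Round 1 fires (vi), (viii), (x), giving C7, H6, R1.
Round 2 fires (v), (ix), giving Q7, J4.
Round 3 fires (iii), giving L9.
Round 4 fires (i), giving D5.
Round 5 fires (iv), giving K1.
Round 6 fires (xi), giving W1.
Derived: R1 (round 1), C7 (round 1), L9 (round 3), J4 (round 2). S never appears in any round.

S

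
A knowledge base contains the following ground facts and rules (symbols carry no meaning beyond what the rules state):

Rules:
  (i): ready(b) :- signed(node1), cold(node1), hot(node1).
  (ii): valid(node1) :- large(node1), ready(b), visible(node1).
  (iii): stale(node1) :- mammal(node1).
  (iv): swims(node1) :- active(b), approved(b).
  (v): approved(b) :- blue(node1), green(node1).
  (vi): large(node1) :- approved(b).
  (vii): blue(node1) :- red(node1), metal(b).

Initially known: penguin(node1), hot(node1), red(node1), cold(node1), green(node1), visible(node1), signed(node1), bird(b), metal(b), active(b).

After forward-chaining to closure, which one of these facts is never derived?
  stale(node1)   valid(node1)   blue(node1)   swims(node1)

stale(node1)

[1] (i) [ready(b) :- signed(node1), cold(node1), hot(node1).]; (vii) [blue(node1) :- red(node1), metal(b).]. ⇒ new: ready(b), blue(node1).
[2] (v) [approved(b) :- blue(node1), green(node1).]. ⇒ new: approved(b).
[3] (iv) [swims(node1) :- active(b), approved(b).]; (vi) [large(node1) :- approved(b).]. ⇒ new: swims(node1), large(node1).
[4] (ii) [valid(node1) :- large(node1), ready(b), visible(node1).]. ⇒ new: valid(node1).
Derived: valid(node1) (round 4), blue(node1) (round 1), swims(node1) (round 3). stale(node1) never appears in any round.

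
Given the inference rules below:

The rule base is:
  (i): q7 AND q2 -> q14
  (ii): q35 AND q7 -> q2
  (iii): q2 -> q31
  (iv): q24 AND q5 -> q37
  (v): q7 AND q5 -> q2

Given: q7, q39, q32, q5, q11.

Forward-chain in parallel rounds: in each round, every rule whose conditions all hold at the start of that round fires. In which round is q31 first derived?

2

Round 1: (v) [q7 AND q5 -> q2]. New: q2.
Round 2: (i) [q7 AND q2 -> q14]; (iii) [q2 -> q31]. New: q14, q31.
q31 first appears in round 2.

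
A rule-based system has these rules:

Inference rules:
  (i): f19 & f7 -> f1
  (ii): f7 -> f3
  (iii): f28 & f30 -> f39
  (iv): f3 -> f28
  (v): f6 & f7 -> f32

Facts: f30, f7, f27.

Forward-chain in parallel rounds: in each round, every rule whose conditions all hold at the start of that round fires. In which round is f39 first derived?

Round 1: (ii) [f7 -> f3]. New: f3.
Round 2: (iv) [f3 -> f28]. New: f28.
Round 3: (iii) [f28 & f30 -> f39]. New: f39.
f39 first appears in round 3.

3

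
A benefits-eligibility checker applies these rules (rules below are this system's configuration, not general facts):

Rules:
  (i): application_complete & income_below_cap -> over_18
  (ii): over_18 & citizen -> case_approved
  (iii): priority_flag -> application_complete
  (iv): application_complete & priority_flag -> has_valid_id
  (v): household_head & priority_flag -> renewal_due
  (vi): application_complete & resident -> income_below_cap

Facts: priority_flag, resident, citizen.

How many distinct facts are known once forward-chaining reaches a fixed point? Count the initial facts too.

Round 1 fires (iii), giving application_complete.
Round 2 fires (iv), (vi), giving has_valid_id, income_below_cap.
Round 3 fires (i), giving over_18.
Round 4 fires (ii), giving case_approved.
Closure: {application_complete, case_approved, citizen, has_valid_id, income_below_cap, over_18, priority_flag, resident} — 8 facts.

8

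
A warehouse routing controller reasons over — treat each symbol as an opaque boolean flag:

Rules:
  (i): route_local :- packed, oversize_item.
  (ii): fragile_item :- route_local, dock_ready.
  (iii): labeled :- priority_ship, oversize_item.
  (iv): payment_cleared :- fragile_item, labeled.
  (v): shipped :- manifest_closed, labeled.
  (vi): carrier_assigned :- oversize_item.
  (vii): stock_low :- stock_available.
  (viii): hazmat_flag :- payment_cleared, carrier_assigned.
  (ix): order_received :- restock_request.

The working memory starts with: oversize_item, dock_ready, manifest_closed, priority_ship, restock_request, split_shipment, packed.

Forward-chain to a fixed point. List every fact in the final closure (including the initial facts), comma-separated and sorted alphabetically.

Round 1: (i) [route_local :- packed, oversize_item.]; (iii) [labeled :- priority_ship, oversize_item.]; (vi) [carrier_assigned :- oversize_item.]; (ix) [order_received :- restock_request.]. New: route_local, labeled, carrier_assigned, order_received.
Round 2: (ii) [fragile_item :- route_local, dock_ready.]; (v) [shipped :- manifest_closed, labeled.]. New: fragile_item, shipped.
Round 3: (iv) [payment_cleared :- fragile_item, labeled.]. New: payment_cleared.
Round 4: (viii) [hazmat_flag :- payment_cleared, carrier_assigned.]. New: hazmat_flag.

carrier_assigned, dock_ready, fragile_item, hazmat_flag, labeled, manifest_closed, order_received, oversize_item, packed, payment_cleared, priority_ship, restock_request, route_local, shipped, split_shipment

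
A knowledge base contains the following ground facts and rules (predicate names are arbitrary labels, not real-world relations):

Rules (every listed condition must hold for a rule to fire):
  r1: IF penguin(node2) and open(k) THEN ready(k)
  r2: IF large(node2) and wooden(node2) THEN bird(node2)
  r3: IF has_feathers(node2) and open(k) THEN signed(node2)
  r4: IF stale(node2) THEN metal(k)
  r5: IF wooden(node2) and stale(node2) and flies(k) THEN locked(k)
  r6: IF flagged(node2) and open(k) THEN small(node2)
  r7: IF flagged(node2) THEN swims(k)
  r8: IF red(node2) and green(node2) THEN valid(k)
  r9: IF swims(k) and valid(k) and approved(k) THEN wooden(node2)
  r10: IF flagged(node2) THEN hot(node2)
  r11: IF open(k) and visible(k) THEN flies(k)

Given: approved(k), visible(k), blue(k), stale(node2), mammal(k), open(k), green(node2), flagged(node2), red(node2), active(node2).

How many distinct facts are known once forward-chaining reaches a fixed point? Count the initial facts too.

18

Round 1: r4 [IF stale(node2) THEN metal(k)]; r6 [IF flagged(node2) and open(k) THEN small(node2)]; r7 [IF flagged(node2) THEN swims(k)]; r8 [IF red(node2) and green(node2) THEN valid(k)]; r10 [IF flagged(node2) THEN hot(node2)]; r11 [IF open(k) and visible(k) THEN flies(k)]. New: metal(k), small(node2), swims(k), valid(k), hot(node2), flies(k).
Round 2: r9 [IF swims(k) and valid(k) and approved(k) THEN wooden(node2)]. New: wooden(node2).
Round 3: r5 [IF wooden(node2) and stale(node2) and flies(k) THEN locked(k)]. New: locked(k).
Closure: {active(node2), approved(k), blue(k), flagged(node2), flies(k), green(node2), hot(node2), locked(k), mammal(k), metal(k), open(k), red(node2), small(node2), stale(node2), swims(k), valid(k), visible(k), wooden(node2)} — 18 facts.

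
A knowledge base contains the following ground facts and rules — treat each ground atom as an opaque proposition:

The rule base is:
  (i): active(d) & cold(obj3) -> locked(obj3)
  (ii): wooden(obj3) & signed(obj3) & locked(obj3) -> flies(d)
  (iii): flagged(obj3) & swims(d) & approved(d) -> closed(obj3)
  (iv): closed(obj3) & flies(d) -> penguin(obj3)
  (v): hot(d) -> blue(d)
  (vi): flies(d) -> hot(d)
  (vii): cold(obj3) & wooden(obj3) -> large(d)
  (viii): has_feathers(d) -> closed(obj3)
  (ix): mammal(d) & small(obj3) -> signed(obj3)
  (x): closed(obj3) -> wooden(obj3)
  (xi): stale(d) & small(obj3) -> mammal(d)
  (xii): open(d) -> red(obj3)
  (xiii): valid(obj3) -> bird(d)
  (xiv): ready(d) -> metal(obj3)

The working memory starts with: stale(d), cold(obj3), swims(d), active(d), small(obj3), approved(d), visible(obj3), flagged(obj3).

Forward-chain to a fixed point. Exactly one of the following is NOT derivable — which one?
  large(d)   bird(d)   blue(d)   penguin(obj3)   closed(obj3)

bird(d)

[1] (i) [active(d) & cold(obj3) -> locked(obj3)]; (iii) [flagged(obj3) & swims(d) & approved(d) -> closed(obj3)]; (xi) [stale(d) & small(obj3) -> mammal(d)]. ⇒ new: locked(obj3), closed(obj3), mammal(d).
[2] (ix) [mammal(d) & small(obj3) -> signed(obj3)]; (x) [closed(obj3) -> wooden(obj3)]. ⇒ new: signed(obj3), wooden(obj3).
[3] (ii) [wooden(obj3) & signed(obj3) & locked(obj3) -> flies(d)]; (vii) [cold(obj3) & wooden(obj3) -> large(d)]. ⇒ new: flies(d), large(d).
[4] (iv) [closed(obj3) & flies(d) -> penguin(obj3)]; (vi) [flies(d) -> hot(d)]. ⇒ new: penguin(obj3), hot(d).
[5] (v) [hot(d) -> blue(d)]. ⇒ new: blue(d).
Derived: closed(obj3) (round 1), large(d) (round 3), blue(d) (round 5), penguin(obj3) (round 4). bird(d) never appears in any round.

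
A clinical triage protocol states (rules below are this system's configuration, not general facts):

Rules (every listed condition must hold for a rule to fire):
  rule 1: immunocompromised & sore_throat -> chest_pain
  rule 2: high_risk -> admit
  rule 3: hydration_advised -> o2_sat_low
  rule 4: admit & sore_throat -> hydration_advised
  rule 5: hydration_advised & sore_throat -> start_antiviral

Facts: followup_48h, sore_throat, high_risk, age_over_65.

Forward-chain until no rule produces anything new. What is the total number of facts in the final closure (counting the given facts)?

[1] rule 2 [high_risk -> admit]. ⇒ new: admit.
[2] rule 4 [admit & sore_throat -> hydration_advised]. ⇒ new: hydration_advised.
[3] rule 3 [hydration_advised -> o2_sat_low]; rule 5 [hydration_advised & sore_throat -> start_antiviral]. ⇒ new: o2_sat_low, start_antiviral.
Closure: {admit, age_over_65, followup_48h, high_risk, hydration_advised, o2_sat_low, sore_throat, start_antiviral} — 8 facts.

8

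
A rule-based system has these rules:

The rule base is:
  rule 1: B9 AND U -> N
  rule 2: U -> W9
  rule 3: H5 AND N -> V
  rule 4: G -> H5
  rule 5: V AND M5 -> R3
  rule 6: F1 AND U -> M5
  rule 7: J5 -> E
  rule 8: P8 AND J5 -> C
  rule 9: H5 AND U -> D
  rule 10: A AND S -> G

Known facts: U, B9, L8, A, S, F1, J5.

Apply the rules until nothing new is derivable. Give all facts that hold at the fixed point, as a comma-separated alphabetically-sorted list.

Round 1: rule 1 [B9 AND U -> N]; rule 2 [U -> W9]; rule 6 [F1 AND U -> M5]; rule 7 [J5 -> E]; rule 10 [A AND S -> G]. New: N, W9, M5, E, G.
Round 2: rule 4 [G -> H5]. New: H5.
Round 3: rule 3 [H5 AND N -> V]; rule 9 [H5 AND U -> D]. New: V, D.
Round 4: rule 5 [V AND M5 -> R3]. New: R3.

A, B9, D, E, F1, G, H5, J5, L8, M5, N, R3, S, U, V, W9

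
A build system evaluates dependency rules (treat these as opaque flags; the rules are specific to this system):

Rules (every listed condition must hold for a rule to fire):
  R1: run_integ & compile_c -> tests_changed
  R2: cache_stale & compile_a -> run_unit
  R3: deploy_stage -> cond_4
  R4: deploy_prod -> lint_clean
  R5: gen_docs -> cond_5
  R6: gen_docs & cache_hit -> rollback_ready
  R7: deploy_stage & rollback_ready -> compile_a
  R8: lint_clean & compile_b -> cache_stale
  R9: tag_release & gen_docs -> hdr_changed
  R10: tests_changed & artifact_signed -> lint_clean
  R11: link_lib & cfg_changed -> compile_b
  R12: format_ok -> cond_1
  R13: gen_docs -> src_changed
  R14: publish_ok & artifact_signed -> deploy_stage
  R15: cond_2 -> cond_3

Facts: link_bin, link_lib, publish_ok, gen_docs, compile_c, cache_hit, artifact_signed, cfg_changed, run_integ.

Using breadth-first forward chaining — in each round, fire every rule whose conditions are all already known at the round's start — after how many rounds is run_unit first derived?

4

Round 1: R1 [run_integ & compile_c -> tests_changed]; R5 [gen_docs -> cond_5]; R6 [gen_docs & cache_hit -> rollback_ready]; R11 [link_lib & cfg_changed -> compile_b]; R13 [gen_docs -> src_changed]; R14 [publish_ok & artifact_signed -> deploy_stage]. New: tests_changed, cond_5, rollback_ready, compile_b, src_changed, deploy_stage.
Round 2: R3 [deploy_stage -> cond_4]; R7 [deploy_stage & rollback_ready -> compile_a]; R10 [tests_changed & artifact_signed -> lint_clean]. New: cond_4, compile_a, lint_clean.
Round 3: R8 [lint_clean & compile_b -> cache_stale]. New: cache_stale.
Round 4: R2 [cache_stale & compile_a -> run_unit]. New: run_unit.
run_unit first appears in round 4.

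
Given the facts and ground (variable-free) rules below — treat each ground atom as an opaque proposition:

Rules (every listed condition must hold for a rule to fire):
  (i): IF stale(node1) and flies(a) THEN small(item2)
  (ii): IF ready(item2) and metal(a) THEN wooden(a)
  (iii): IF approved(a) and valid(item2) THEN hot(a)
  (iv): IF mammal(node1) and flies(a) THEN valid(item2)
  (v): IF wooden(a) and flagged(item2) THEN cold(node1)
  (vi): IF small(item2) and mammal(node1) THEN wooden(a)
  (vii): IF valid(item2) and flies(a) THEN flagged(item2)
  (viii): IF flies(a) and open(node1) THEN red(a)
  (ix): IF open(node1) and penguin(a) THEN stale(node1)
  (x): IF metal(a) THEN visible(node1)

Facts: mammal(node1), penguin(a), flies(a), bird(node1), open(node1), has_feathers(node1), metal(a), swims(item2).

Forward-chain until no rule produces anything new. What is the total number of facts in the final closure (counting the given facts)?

16

[1] (iv) [IF mammal(node1) and flies(a) THEN valid(item2)]; (viii) [IF flies(a) and open(node1) THEN red(a)]; (ix) [IF open(node1) and penguin(a) THEN stale(node1)]; (x) [IF metal(a) THEN visible(node1)]. ⇒ new: valid(item2), red(a), stale(node1), visible(node1).
[2] (i) [IF stale(node1) and flies(a) THEN small(item2)]; (vii) [IF valid(item2) and flies(a) THEN flagged(item2)]. ⇒ new: small(item2), flagged(item2).
[3] (vi) [IF small(item2) and mammal(node1) THEN wooden(a)]. ⇒ new: wooden(a).
[4] (v) [IF wooden(a) and flagged(item2) THEN cold(node1)]. ⇒ new: cold(node1).
Closure: {bird(node1), cold(node1), flagged(item2), flies(a), has_feathers(node1), mammal(node1), metal(a), open(node1), penguin(a), red(a), small(item2), stale(node1), swims(item2), valid(item2), visible(node1), wooden(a)} — 16 facts.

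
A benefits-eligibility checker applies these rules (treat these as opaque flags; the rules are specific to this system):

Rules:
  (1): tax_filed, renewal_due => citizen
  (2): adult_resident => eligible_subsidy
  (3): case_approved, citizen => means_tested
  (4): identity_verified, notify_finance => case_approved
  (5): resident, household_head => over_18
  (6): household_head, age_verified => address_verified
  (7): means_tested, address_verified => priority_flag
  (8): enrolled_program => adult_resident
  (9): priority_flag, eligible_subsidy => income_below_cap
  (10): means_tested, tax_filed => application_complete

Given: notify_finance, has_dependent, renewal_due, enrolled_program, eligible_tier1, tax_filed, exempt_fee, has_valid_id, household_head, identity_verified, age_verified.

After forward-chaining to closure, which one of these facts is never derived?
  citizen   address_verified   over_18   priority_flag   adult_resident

over_18

[1] (1) [tax_filed, renewal_due => citizen]; (4) [identity_verified, notify_finance => case_approved]; (6) [household_head, age_verified => address_verified]; (8) [enrolled_program => adult_resident]. ⇒ new: citizen, case_approved, address_verified, adult_resident.
[2] (2) [adult_resident => eligible_subsidy]; (3) [case_approved, citizen => means_tested]. ⇒ new: eligible_subsidy, means_tested.
[3] (7) [means_tested, address_verified => priority_flag]; (10) [means_tested, tax_filed => application_complete]. ⇒ new: priority_flag, application_complete.
[4] (9) [priority_flag, eligible_subsidy => income_below_cap]. ⇒ new: income_below_cap.
Derived: address_verified (round 1), adult_resident (round 1), priority_flag (round 3), citizen (round 1). over_18 never appears in any round.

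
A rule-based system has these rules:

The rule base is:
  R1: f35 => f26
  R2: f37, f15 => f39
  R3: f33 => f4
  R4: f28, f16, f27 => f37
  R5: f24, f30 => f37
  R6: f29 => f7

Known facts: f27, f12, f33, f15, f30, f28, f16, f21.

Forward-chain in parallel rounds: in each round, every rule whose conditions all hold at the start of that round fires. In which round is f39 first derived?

2

Round 1 fires R3, R4, giving f4, f37.
Round 2 fires R2, giving f39.
f39 first appears in round 2.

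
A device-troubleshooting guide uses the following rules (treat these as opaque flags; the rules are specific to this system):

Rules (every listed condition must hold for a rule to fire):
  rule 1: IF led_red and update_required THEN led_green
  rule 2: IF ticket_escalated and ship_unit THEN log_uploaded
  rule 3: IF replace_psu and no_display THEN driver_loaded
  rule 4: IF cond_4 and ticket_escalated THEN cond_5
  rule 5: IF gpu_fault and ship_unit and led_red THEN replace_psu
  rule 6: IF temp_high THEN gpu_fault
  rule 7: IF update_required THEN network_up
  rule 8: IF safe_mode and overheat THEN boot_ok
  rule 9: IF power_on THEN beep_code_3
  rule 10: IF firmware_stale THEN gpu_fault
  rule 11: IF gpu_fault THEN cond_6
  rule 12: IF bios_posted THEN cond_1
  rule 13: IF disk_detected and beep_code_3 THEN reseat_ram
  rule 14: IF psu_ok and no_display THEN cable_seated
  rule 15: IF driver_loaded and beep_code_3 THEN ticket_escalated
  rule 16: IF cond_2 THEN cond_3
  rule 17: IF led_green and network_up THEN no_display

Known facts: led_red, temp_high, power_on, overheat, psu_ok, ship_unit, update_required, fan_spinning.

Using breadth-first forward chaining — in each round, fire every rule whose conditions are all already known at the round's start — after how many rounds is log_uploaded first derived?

Round 1: rule 1 [IF led_red and update_required THEN led_green]; rule 6 [IF temp_high THEN gpu_fault]; rule 7 [IF update_required THEN network_up]; rule 9 [IF power_on THEN beep_code_3]. Adds led_green, gpu_fault, network_up, beep_code_3.
Round 2: rule 5 [IF gpu_fault and ship_unit and led_red THEN replace_psu]; rule 11 [IF gpu_fault THEN cond_6]; rule 17 [IF led_green and network_up THEN no_display]. Adds replace_psu, cond_6, no_display.
Round 3: rule 3 [IF replace_psu and no_display THEN driver_loaded]; rule 14 [IF psu_ok and no_display THEN cable_seated]. Adds driver_loaded, cable_seated.
Round 4: rule 15 [IF driver_loaded and beep_code_3 THEN ticket_escalated]. Adds ticket_escalated.
Round 5: rule 2 [IF ticket_escalated and ship_unit THEN log_uploaded]. Adds log_uploaded.
log_uploaded first appears in round 5.

5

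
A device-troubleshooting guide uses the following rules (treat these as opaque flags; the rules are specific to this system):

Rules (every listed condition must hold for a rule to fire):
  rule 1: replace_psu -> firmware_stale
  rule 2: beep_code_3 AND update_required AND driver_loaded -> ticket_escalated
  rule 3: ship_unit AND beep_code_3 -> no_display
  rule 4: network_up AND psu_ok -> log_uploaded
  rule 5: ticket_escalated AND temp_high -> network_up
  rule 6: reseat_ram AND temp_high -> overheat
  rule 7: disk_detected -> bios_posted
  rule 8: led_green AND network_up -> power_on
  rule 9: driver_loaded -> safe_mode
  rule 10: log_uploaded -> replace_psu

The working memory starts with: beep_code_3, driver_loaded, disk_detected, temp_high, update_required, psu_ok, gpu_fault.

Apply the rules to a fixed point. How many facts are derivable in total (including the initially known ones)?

Round 1: rule 2 [beep_code_3 AND update_required AND driver_loaded -> ticket_escalated]; rule 7 [disk_detected -> bios_posted]; rule 9 [driver_loaded -> safe_mode]. Adds ticket_escalated, bios_posted, safe_mode.
Round 2: rule 5 [ticket_escalated AND temp_high -> network_up]. Adds network_up.
Round 3: rule 4 [network_up AND psu_ok -> log_uploaded]. Adds log_uploaded.
Round 4: rule 10 [log_uploaded -> replace_psu]. Adds replace_psu.
Round 5: rule 1 [replace_psu -> firmware_stale]. Adds firmware_stale.
Closure: {beep_code_3, bios_posted, disk_detected, driver_loaded, firmware_stale, gpu_fault, log_uploaded, network_up, psu_ok, replace_psu, safe_mode, temp_high, ticket_escalated, update_required} — 14 facts.

14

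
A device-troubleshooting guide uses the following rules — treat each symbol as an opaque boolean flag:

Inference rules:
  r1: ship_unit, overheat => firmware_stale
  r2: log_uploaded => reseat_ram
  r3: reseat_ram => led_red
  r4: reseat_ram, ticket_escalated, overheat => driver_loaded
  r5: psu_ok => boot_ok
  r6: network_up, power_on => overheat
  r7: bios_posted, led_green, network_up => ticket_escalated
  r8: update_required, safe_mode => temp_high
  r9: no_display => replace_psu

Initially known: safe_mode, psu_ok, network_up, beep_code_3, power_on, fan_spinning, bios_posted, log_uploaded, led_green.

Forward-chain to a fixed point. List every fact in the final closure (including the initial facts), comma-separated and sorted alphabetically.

beep_code_3, bios_posted, boot_ok, driver_loaded, fan_spinning, led_green, led_red, log_uploaded, network_up, overheat, power_on, psu_ok, reseat_ram, safe_mode, ticket_escalated

Round 1 fires r2, r5, r6, r7, giving reseat_ram, boot_ok, overheat, ticket_escalated.
Round 2 fires r3, r4, giving led_red, driver_loaded.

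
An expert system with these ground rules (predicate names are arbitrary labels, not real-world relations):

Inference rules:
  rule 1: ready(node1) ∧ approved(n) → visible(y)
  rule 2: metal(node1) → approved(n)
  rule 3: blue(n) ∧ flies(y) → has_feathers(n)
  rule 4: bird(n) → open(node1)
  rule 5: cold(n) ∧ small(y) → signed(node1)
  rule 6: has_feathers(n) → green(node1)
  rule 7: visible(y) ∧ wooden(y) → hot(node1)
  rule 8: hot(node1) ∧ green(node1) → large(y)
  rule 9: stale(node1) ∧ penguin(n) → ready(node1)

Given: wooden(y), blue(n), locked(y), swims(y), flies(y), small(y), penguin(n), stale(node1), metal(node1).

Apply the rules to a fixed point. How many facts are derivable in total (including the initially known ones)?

16

[1] rule 2 [metal(node1) → approved(n)]; rule 3 [blue(n) ∧ flies(y) → has_feathers(n)]; rule 9 [stale(node1) ∧ penguin(n) → ready(node1)]. ⇒ new: approved(n), has_feathers(n), ready(node1).
[2] rule 1 [ready(node1) ∧ approved(n) → visible(y)]; rule 6 [has_feathers(n) → green(node1)]. ⇒ new: visible(y), green(node1).
[3] rule 7 [visible(y) ∧ wooden(y) → hot(node1)]. ⇒ new: hot(node1).
[4] rule 8 [hot(node1) ∧ green(node1) → large(y)]. ⇒ new: large(y).
Closure: {approved(n), blue(n), flies(y), green(node1), has_feathers(n), hot(node1), large(y), locked(y), metal(node1), penguin(n), ready(node1), small(y), stale(node1), swims(y), visible(y), wooden(y)} — 16 facts.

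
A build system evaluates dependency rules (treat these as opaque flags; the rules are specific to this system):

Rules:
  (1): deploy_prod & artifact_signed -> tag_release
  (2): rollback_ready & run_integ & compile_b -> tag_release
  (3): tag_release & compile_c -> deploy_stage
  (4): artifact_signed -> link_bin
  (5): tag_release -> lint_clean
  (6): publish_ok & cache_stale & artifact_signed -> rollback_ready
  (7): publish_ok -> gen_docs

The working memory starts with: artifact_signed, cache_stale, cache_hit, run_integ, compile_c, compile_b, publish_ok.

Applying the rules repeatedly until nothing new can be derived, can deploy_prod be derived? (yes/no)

Round 1: (4) [artifact_signed -> link_bin]; (6) [publish_ok & cache_stale & artifact_signed -> rollback_ready]; (7) [publish_ok -> gen_docs]. New: link_bin, rollback_ready, gen_docs.
Round 2: (2) [rollback_ready & run_integ & compile_b -> tag_release]. New: tag_release.
Round 3: (3) [tag_release & compile_c -> deploy_stage]; (5) [tag_release -> lint_clean]. New: deploy_stage, lint_clean.
Fixed point reached. No rule has deploy_prod as a consequent, and it is not given.

no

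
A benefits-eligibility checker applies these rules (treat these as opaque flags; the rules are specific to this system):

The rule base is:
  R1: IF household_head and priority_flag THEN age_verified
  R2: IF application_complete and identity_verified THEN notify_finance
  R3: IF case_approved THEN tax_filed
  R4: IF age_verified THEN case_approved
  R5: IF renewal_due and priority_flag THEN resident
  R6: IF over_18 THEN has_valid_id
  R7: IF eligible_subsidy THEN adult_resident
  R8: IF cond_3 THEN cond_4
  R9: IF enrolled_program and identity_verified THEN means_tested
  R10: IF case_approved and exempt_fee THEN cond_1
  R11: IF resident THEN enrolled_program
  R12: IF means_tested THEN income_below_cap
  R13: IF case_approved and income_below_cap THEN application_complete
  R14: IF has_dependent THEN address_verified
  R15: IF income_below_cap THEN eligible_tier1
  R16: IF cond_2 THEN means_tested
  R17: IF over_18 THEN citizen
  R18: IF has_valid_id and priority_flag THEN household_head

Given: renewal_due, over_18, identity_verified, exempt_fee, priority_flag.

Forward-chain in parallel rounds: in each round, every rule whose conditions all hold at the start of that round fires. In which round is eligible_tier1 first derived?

Round 1 — R5, R6, R17, derive resident, has_valid_id, citizen.
Round 2 — R11, R18, derive enrolled_program, household_head.
Round 3 — R1, R9, derive age_verified, means_tested.
Round 4 — R4, R12, derive case_approved, income_below_cap.
Round 5 — R3, R10, R13, R15, derive tax_filed, cond_1, application_complete, eligible_tier1.
eligible_tier1 first appears in round 5.

5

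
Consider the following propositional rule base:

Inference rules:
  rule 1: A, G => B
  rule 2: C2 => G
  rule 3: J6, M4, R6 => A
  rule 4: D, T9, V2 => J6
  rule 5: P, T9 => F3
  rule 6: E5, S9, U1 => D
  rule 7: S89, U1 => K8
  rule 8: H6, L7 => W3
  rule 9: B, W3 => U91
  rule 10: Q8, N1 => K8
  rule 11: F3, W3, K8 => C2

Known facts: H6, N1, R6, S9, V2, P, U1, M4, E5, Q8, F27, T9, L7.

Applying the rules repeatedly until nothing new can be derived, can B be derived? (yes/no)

Round 1 fires rule 5, rule 6, rule 8, rule 10, giving F3, D, W3, K8.
Round 2 fires rule 4, rule 11, giving J6, C2.
Round 3 fires rule 2, rule 3, giving G, A.
Round 4 fires rule 1, giving B.
Round 5 fires rule 9, giving U91.
B appears in round 4, so it is derivable.

yes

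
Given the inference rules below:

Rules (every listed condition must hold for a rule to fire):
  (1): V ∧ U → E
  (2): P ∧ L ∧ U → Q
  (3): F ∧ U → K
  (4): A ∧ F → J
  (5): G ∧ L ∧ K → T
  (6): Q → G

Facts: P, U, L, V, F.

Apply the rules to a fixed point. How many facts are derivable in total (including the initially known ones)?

Round 1 fires (1), (2), (3), giving E, Q, K.
Round 2 fires (6), giving G.
Round 3 fires (5), giving T.
Closure: {E, F, G, K, L, P, Q, T, U, V} — 10 facts.

10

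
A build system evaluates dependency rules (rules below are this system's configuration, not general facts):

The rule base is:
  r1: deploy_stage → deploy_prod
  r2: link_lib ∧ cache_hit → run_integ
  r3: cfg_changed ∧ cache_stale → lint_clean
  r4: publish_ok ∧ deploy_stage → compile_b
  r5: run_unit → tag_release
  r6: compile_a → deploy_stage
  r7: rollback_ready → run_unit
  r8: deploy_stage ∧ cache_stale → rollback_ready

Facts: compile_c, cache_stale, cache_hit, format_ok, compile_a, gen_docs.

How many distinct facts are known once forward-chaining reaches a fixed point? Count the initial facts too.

11

[1] r6 [compile_a → deploy_stage]. ⇒ new: deploy_stage.
[2] r1 [deploy_stage → deploy_prod]; r8 [deploy_stage ∧ cache_stale → rollback_ready]. ⇒ new: deploy_prod, rollback_ready.
[3] r7 [rollback_ready → run_unit]. ⇒ new: run_unit.
[4] r5 [run_unit → tag_release]. ⇒ new: tag_release.
Closure: {cache_hit, cache_stale, compile_a, compile_c, deploy_prod, deploy_stage, format_ok, gen_docs, rollback_ready, run_unit, tag_release} — 11 facts.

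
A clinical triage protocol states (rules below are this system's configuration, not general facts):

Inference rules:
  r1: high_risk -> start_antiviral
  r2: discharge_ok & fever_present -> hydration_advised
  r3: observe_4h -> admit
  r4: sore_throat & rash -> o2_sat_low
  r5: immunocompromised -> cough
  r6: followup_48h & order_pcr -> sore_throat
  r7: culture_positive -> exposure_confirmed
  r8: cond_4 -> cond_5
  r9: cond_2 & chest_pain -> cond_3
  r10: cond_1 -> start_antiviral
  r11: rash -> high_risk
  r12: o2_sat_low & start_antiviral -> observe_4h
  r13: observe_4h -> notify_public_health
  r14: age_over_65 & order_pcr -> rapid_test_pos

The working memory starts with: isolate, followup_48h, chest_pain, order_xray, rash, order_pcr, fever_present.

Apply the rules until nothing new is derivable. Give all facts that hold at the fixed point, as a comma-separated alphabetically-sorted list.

admit, chest_pain, fever_present, followup_48h, high_risk, isolate, notify_public_health, o2_sat_low, observe_4h, order_pcr, order_xray, rash, sore_throat, start_antiviral

Round 1 fires r6, r11, giving sore_throat, high_risk.
Round 2 fires r1, r4, giving start_antiviral, o2_sat_low.
Round 3 fires r12, giving observe_4h.
Round 4 fires r3, r13, giving admit, notify_public_health.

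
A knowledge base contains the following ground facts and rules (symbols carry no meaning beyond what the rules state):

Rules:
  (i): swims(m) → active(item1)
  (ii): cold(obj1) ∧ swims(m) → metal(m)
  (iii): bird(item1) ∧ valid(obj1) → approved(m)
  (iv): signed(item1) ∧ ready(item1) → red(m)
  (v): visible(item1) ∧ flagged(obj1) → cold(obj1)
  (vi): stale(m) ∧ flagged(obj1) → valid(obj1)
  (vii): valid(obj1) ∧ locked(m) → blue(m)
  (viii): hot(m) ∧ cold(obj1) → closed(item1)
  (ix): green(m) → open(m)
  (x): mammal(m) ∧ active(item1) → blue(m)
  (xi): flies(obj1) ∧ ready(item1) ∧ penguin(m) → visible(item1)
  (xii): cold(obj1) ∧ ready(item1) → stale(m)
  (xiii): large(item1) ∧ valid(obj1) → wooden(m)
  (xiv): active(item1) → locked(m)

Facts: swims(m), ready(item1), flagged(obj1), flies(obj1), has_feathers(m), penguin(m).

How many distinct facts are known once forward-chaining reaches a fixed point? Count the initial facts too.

14

Round 1: (i) [swims(m) → active(item1)]; (xi) [flies(obj1) ∧ ready(item1) ∧ penguin(m) → visible(item1)]. New: active(item1), visible(item1).
Round 2: (v) [visible(item1) ∧ flagged(obj1) → cold(obj1)]; (xiv) [active(item1) → locked(m)]. New: cold(obj1), locked(m).
Round 3: (ii) [cold(obj1) ∧ swims(m) → metal(m)]; (xii) [cold(obj1) ∧ ready(item1) → stale(m)]. New: metal(m), stale(m).
Round 4: (vi) [stale(m) ∧ flagged(obj1) → valid(obj1)]. New: valid(obj1).
Round 5: (vii) [valid(obj1) ∧ locked(m) → blue(m)]. New: blue(m).
Closure: {active(item1), blue(m), cold(obj1), flagged(obj1), flies(obj1), has_feathers(m), locked(m), metal(m), penguin(m), ready(item1), stale(m), swims(m), valid(obj1), visible(item1)} — 14 facts.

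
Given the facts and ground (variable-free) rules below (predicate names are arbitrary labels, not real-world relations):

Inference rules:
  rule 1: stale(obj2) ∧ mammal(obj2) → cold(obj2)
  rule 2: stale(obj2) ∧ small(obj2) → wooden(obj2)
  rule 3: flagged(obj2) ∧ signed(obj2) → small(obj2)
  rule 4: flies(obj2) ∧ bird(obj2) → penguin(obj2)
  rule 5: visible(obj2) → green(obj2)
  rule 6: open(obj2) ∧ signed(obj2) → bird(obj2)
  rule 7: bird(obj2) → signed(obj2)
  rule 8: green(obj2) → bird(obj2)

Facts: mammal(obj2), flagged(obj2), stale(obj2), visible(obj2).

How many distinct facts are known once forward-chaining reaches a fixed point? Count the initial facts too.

10

Round 1: rule 1 [stale(obj2) ∧ mammal(obj2) → cold(obj2)]; rule 5 [visible(obj2) → green(obj2)]. New: cold(obj2), green(obj2).
Round 2: rule 8 [green(obj2) → bird(obj2)]. New: bird(obj2).
Round 3: rule 7 [bird(obj2) → signed(obj2)]. New: signed(obj2).
Round 4: rule 3 [flagged(obj2) ∧ signed(obj2) → small(obj2)]. New: small(obj2).
Round 5: rule 2 [stale(obj2) ∧ small(obj2) → wooden(obj2)]. New: wooden(obj2).
Closure: {bird(obj2), cold(obj2), flagged(obj2), green(obj2), mammal(obj2), signed(obj2), small(obj2), stale(obj2), visible(obj2), wooden(obj2)} — 10 facts.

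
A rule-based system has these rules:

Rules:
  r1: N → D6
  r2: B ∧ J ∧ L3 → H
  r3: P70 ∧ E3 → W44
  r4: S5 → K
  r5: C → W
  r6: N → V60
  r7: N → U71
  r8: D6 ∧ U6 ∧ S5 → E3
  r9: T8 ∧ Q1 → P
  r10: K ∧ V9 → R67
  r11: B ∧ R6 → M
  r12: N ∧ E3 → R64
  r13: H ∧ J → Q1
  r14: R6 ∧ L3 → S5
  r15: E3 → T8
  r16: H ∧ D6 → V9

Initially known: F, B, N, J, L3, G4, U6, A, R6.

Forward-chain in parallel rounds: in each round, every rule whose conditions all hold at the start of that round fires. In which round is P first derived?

Round 1 fires r1, r2, r6, r7, r11, r14, giving D6, H, V60, U71, M, S5.
Round 2 fires r4, r8, r13, r16, giving K, E3, Q1, V9.
Round 3 fires r10, r12, r15, giving R67, R64, T8.
Round 4 fires r9, giving P.
P first appears in round 4.

4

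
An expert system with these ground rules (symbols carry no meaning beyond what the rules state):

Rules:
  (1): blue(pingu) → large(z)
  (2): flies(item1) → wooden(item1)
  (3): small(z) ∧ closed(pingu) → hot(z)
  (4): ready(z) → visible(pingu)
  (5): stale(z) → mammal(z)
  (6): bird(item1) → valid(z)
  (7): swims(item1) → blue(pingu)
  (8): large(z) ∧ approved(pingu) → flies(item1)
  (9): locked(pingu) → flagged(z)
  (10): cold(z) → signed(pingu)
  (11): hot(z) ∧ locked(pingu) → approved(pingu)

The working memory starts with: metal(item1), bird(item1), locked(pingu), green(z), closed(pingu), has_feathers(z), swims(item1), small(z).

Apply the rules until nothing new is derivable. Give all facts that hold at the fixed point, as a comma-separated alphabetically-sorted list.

Round 1 — (3), (6), (7), (9), derive hot(z), valid(z), blue(pingu), flagged(z).
Round 2 — (1), (11), derive large(z), approved(pingu).
Round 3 — (8), derive flies(item1).
Round 4 — (2), derive wooden(item1).

approved(pingu), bird(item1), blue(pingu), closed(pingu), flagged(z), flies(item1), green(z), has_feathers(z), hot(z), large(z), locked(pingu), metal(item1), small(z), swims(item1), valid(z), wooden(item1)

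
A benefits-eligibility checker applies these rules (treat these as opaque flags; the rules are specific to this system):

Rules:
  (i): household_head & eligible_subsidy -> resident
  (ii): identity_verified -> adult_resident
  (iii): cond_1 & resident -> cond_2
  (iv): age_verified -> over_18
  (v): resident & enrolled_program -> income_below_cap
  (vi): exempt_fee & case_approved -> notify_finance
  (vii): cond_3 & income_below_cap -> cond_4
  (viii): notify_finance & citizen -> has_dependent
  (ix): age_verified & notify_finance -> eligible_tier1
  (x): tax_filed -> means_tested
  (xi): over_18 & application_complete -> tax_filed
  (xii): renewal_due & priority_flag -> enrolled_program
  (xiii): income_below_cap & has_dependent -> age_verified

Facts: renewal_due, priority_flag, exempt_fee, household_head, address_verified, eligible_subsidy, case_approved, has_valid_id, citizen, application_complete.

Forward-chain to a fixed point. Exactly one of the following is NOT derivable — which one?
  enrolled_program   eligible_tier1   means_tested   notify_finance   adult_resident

[1] (i) [household_head & eligible_subsidy -> resident]; (vi) [exempt_fee & case_approved -> notify_finance]; (xii) [renewal_due & priority_flag -> enrolled_program]. ⇒ new: resident, notify_finance, enrolled_program.
[2] (v) [resident & enrolled_program -> income_below_cap]; (viii) [notify_finance & citizen -> has_dependent]. ⇒ new: income_below_cap, has_dependent.
[3] (xiii) [income_below_cap & has_dependent -> age_verified]. ⇒ new: age_verified.
[4] (iv) [age_verified -> over_18]; (ix) [age_verified & notify_finance -> eligible_tier1]. ⇒ new: over_18, eligible_tier1.
[5] (xi) [over_18 & application_complete -> tax_filed]. ⇒ new: tax_filed.
[6] (x) [tax_filed -> means_tested]. ⇒ new: means_tested.
Derived: notify_finance (round 1), eligible_tier1 (round 4), means_tested (round 6), enrolled_program (round 1). adult_resident never appears in any round.

adult_resident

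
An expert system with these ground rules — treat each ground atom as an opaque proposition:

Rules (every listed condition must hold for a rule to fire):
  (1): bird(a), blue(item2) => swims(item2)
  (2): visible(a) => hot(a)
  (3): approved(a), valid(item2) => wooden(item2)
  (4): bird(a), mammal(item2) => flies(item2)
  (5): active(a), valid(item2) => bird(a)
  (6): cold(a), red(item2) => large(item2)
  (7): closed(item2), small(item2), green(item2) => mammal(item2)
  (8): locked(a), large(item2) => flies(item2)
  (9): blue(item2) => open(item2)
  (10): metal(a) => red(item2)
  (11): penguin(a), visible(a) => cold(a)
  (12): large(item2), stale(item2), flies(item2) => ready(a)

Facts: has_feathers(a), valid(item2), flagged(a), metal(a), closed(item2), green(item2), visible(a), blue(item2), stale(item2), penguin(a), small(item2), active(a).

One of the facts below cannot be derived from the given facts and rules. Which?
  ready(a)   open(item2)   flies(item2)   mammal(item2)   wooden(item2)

wooden(item2)

Round 1: (2) [visible(a) => hot(a)]; (5) [active(a), valid(item2) => bird(a)]; (7) [closed(item2), small(item2), green(item2) => mammal(item2)]; (9) [blue(item2) => open(item2)]; (10) [metal(a) => red(item2)]; (11) [penguin(a), visible(a) => cold(a)]. New: hot(a), bird(a), mammal(item2), open(item2), red(item2), cold(a).
Round 2: (1) [bird(a), blue(item2) => swims(item2)]; (4) [bird(a), mammal(item2) => flies(item2)]; (6) [cold(a), red(item2) => large(item2)]. New: swims(item2), flies(item2), large(item2).
Round 3: (12) [large(item2), stale(item2), flies(item2) => ready(a)]. New: ready(a).
Derived: ready(a) (round 3), mammal(item2) (round 1), open(item2) (round 1), flies(item2) (round 2). wooden(item2) never appears in any round.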